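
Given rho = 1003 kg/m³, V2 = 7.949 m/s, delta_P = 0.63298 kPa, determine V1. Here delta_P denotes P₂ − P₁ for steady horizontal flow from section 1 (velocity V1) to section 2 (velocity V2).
Formula: \Delta P = \frac{1}{2} \rho (V_1^2 - V_2^2)
Substituting knowns: 0.63298 = 0.5·1003·(V1² − 7.949²)/1000
Solving for V1: V1 = √(7.949² + 2·(0.63298·1000)/1003) = 8.028 m/s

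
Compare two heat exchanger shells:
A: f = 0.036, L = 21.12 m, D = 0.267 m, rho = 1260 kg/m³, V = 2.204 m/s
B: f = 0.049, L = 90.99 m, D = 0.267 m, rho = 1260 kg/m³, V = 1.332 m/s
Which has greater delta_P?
delta_P(A) = 8.715 kPa, delta_P(B) = 18.66 kPa. Answer: B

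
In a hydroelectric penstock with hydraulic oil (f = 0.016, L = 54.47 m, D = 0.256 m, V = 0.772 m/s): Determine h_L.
Formula: h_L = f \frac{L}{D} \frac{V^2}{2g}
h_L = 0.016·(54.47/0.256)·0.772²/(2·9.81) = 0.1034 m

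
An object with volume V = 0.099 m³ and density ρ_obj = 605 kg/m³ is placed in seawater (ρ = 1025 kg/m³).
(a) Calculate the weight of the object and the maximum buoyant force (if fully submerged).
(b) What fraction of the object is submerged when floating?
(a) W=rho_obj*g*V=605*9.81*0.099=587.6 N; F_B(max)=rho*g*V=1025*9.81*0.099=995.5 N
(b) Floating fraction=rho_obj/rho=605/1025=0.590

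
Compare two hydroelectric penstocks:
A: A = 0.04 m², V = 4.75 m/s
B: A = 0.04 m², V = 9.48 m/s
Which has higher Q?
Q(A) = 190 L/s, Q(B) = 379.2 L/s. Answer: B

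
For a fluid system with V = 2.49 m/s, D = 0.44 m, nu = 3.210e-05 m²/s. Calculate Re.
Formula: Re = \frac{V D}{\nu}
Re = 2.49·0.44/3.210e-05 = 34131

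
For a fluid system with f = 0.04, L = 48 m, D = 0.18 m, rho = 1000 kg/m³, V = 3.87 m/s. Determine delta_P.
Formula: \Delta P = f \frac{L}{D} \frac{\rho V^2}{2}
delta_P = 0.04·(48/0.18)·0.5·1000·3.87²/1000 = 79.88 kPa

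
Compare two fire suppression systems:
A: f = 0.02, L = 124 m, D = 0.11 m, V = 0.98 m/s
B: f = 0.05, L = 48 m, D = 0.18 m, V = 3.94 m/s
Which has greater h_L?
h_L(A) = 1.104 m, h_L(B) = 10.55 m. Answer: B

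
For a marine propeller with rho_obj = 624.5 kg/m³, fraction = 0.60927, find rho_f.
Formula: f_{sub} = \frac{\rho_{obj}}{\rho_f}
Substituting knowns: 0.60927 = 624.5/rho_f
Solving for rho_f: rho_f = 624.5/0.60927 = 1025 kg/m³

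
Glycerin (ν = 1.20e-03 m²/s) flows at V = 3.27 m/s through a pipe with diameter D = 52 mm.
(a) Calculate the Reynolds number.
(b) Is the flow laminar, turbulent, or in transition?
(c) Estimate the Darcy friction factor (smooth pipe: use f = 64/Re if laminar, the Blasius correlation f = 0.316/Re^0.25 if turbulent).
(a) Re = V·D/ν = 3.27·0.052/1.20e-03 = 141.7
(b) Flow regime: laminar (Re < 2300)
(c) Friction factor: f = 64/Re = 64/141.7 = 0.4517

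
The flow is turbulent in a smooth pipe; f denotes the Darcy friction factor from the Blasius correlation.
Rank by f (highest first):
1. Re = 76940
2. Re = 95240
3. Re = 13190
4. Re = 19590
Case 1: f = 0.01897
Case 2: f = 0.01799
Case 3: f = 0.02949
Case 4: f = 0.02671
Ranking (highest first): 3, 4, 1, 2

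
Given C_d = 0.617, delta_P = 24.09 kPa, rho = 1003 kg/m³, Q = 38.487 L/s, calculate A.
Formula: Q = C_d A \sqrt{\frac{2 \Delta P}{\rho}}
Substituting knowns: 38.487 = 0.617·A·√(2·(24.09·1000)/1003)·1000
Solving for A: A = (38.487/1000)/(0.617·√(2·(24.09·1000)/1003)) = 0.009 m²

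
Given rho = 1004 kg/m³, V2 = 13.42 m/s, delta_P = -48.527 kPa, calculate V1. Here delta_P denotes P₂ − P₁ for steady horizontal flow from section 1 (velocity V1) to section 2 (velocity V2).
Formula: \Delta P = \frac{1}{2} \rho (V_1^2 - V_2^2)
Substituting knowns: -48.527 = 0.5·1004·(V1² − 13.42²)/1000
Solving for V1: V1 = √(13.42² + 2·(-48.527·1000)/1004) = 9.134 m/s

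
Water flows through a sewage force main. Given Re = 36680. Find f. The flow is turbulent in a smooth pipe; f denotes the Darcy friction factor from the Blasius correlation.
Formula: f = \frac{0.316}{Re^{0.25}}
f = 0.316/36680^0.25 = 0.02283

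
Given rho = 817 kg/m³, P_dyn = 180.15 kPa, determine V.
Formula: P_{dyn} = \frac{1}{2} \rho V^2
Substituting knowns: 180.15 = 0.5·817·V²/1000
Solving for V: V = √(2·(180.15·1000)/817) = 21 m/s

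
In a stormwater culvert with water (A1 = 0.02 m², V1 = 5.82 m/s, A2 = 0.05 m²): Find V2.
Formula: V_2 = \frac{A_1 V_1}{A_2}
V2 = 0.02·5.82/0.05 = 2.328 m/s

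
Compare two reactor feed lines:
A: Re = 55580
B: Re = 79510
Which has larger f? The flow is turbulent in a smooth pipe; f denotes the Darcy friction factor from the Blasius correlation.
f(A) = 0.02058, f(B) = 0.01882. Answer: A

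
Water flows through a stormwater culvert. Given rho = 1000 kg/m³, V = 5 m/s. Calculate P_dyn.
Formula: P_{dyn} = \frac{1}{2} \rho V^2
P_dyn = 0.5·1000·5²/1000 = 12.5 kPa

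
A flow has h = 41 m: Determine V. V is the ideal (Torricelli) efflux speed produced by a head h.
Formula: V = \sqrt{2 g h}
V = √(2·9.81·41) = 28.36 m/s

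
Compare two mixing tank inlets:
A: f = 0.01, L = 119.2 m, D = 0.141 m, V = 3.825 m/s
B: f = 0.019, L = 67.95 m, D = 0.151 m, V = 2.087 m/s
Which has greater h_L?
h_L(A) = 6.304 m, h_L(B) = 1.898 m. Answer: A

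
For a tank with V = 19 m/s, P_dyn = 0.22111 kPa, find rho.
Formula: P_{dyn} = \frac{1}{2} \rho V^2
Substituting knowns: 0.22111 = 0.5·rho·19²/1000
Solving for rho: rho = 2·(0.22111·1000)/19² = 1.225 kg/m³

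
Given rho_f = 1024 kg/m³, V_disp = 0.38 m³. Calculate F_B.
Formula: F_B = \rho_f g V_{disp}
F_B = 1024·9.81·0.38 = 3817 N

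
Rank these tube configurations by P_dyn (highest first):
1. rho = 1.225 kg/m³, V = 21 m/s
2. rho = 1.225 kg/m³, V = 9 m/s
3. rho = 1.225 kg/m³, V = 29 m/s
Case 1: P_dyn = 0.2701 kPa
Case 2: P_dyn = 0.04961 kPa
Case 3: P_dyn = 0.5151 kPa
Ranking (highest first): 3, 1, 2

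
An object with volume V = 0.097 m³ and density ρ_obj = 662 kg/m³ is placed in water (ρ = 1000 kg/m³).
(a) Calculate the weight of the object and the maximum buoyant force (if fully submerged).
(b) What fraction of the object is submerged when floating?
(a) W=rho_obj*g*V=662*9.81*0.097=629.9 N; F_B(max)=rho*g*V=1000*9.81*0.097=951.6 N
(b) Floating fraction=rho_obj/rho=662/1000=0.662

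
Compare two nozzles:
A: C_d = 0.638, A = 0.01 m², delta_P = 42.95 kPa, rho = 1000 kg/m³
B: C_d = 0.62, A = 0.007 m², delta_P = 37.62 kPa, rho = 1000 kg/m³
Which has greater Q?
Q(A) = 59.13 L/s, Q(B) = 37.65 L/s. Answer: A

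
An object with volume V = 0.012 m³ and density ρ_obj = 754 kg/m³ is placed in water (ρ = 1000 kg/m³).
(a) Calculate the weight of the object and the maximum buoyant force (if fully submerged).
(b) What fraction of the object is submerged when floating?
(a) W=rho_obj*g*V=754*9.81*0.012=88.8 N; F_B(max)=rho*g*V=1000*9.81*0.012=117.7 N
(b) Floating fraction=rho_obj/rho=754/1000=0.754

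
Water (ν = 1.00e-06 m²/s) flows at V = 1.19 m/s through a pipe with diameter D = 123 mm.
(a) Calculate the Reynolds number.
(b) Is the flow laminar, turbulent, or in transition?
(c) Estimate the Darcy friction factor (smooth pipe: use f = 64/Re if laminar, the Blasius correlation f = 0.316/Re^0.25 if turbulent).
(a) Re = V·D/ν = 1.19·0.123/1.00e-06 = 146370
(b) Flow regime: turbulent (Re > 4000)
(c) Friction factor: f = 0.316/Re^0.25 = 0.316/146370^0.25 = 0.01616 (Blasius is strictly valid for Re ≲ 1e5; used here as the smooth-pipe estimate the problem specifies)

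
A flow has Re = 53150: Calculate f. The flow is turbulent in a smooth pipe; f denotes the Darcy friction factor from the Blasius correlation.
Formula: f = \frac{0.316}{Re^{0.25}}
f = 0.316/53150^0.25 = 0.02081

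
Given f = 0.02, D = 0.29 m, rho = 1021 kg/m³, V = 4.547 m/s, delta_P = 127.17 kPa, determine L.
Formula: \Delta P = f \frac{L}{D} \frac{\rho V^2}{2}
Substituting knowns: 127.17 = 0.02·(L/0.29)·0.5·1021·4.547²/1000
Solving for L: L = (127.17·1000)·0.29/(0.02·0.5·1021·4.547²) = 174.7 m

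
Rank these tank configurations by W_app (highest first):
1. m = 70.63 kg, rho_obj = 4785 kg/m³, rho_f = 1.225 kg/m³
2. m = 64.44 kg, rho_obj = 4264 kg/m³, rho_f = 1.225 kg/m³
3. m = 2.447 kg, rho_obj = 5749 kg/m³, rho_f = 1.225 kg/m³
Case 1: W_app = 692.7 N
Case 2: W_app = 632 N
Case 3: W_app = 24 N
Ranking (highest first): 1, 2, 3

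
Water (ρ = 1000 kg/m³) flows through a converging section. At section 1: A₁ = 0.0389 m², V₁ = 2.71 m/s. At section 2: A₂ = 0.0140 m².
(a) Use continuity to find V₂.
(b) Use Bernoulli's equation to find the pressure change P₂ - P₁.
(a) Continuity: A₁V₁=A₂V₂ -> V₂=A₁V₁/A₂=0.0389*2.71/0.0140=7.53 m/s
(b) Bernoulli: P₂-P₁=0.5*rho*(V₁^2-V₂^2)/1000=0.5*1000*(2.71^2-7.53^2)/1000=-24.68 kPa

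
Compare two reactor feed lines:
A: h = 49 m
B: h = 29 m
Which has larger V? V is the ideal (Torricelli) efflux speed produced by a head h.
V(A) = 31.01 m/s, V(B) = 23.85 m/s. Answer: A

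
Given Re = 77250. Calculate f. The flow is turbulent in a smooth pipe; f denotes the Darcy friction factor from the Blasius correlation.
Formula: f = \frac{0.316}{Re^{0.25}}
f = 0.316/77250^0.25 = 0.01895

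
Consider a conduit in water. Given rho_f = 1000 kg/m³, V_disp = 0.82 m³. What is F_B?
Formula: F_B = \rho_f g V_{disp}
F_B = 1000·9.81·0.82 = 8044 N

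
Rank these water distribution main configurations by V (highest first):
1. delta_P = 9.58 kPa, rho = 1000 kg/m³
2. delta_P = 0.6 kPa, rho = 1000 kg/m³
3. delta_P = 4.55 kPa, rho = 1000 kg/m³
Case 1: V = 4.377 m/s
Case 2: V = 1.095 m/s
Case 3: V = 3.017 m/s
Ranking (highest first): 1, 3, 2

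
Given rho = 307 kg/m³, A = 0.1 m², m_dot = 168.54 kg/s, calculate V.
Formula: \dot{m} = \rho A V
Substituting knowns: 168.54 = 307·0.1·V
Solving for V: V = 168.54/(307·0.1) = 5.49 m/s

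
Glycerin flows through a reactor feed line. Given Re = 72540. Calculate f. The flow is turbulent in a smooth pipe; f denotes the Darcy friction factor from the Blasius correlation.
Formula: f = \frac{0.316}{Re^{0.25}}
f = 0.316/72540^0.25 = 0.01925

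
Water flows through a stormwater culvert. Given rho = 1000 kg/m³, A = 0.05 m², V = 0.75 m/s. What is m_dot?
Formula: \dot{m} = \rho A V
m_dot = 1000·0.05·0.75 = 37.5 kg/s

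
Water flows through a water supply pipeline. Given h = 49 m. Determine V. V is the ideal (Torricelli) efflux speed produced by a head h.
Formula: V = \sqrt{2 g h}
V = √(2·9.81·49) = 31.01 m/s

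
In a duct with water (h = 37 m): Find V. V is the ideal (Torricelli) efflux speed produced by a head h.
Formula: V = \sqrt{2 g h}
V = √(2·9.81·37) = 26.94 m/s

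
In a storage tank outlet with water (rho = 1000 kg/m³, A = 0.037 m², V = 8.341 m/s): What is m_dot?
Formula: \dot{m} = \rho A V
m_dot = 1000·0.037·8.341 = 308.6 kg/s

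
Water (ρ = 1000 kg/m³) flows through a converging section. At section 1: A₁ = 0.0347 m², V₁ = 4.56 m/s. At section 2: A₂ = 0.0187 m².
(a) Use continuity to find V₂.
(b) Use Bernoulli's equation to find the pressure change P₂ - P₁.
(a) Continuity: A₁V₁=A₂V₂ -> V₂=A₁V₁/A₂=0.0347*4.56/0.0187=8.46 m/s
(b) Bernoulli: P₂-P₁=0.5*rho*(V₁^2-V₂^2)/1000=0.5*1000*(4.56^2-8.46^2)/1000=-25.39 kPa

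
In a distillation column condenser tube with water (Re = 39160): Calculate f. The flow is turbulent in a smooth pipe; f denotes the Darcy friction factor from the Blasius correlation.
Formula: f = \frac{0.316}{Re^{0.25}}
f = 0.316/39160^0.25 = 0.02246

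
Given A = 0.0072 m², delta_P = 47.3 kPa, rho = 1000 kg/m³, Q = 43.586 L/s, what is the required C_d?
Formula: Q = C_d A \sqrt{\frac{2 \Delta P}{\rho}}
Substituting knowns: 43.586 = C_d·0.0072·√(2·(47.3·1000)/1000)·1000
Solving for C_d: C_d = (43.586/1000)/(0.0072·√(2·(47.3·1000)/1000)) = 0.6224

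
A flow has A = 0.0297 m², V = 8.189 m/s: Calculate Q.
Formula: Q = A V
Q = 0.0297·8.189·1000 = 243.2 L/s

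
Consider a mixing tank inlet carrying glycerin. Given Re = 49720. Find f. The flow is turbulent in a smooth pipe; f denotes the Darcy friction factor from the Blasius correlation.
Formula: f = \frac{0.316}{Re^{0.25}}
f = 0.316/49720^0.25 = 0.02116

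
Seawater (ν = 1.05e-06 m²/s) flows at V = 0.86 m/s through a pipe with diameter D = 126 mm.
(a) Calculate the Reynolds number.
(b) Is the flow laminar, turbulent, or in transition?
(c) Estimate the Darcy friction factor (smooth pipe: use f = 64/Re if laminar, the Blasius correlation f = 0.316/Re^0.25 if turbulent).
(a) Re = V·D/ν = 0.86·0.126/1.05e-06 = 103200
(b) Flow regime: turbulent (Re > 4000)
(c) Friction factor: f = 0.316/Re^0.25 = 0.316/103200^0.25 = 0.01763 (Blasius is strictly valid for Re ≲ 1e5; used here as the smooth-pipe estimate the problem specifies)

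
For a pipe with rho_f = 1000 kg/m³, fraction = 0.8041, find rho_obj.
Formula: f_{sub} = \frac{\rho_{obj}}{\rho_f}
Substituting knowns: 0.8041 = rho_obj/1000
Solving for rho_obj: rho_obj = 0.8041·1000 = 804.1 kg/m³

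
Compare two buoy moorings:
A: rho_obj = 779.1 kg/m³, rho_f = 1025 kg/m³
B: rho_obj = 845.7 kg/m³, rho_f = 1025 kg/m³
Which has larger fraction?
fraction(A) = 0.7601, fraction(B) = 0.8251. Answer: B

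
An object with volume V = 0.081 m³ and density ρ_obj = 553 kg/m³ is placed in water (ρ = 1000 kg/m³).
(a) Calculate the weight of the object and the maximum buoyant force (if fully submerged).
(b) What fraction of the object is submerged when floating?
(a) W=rho_obj*g*V=553*9.81*0.081=439.4 N; F_B(max)=rho*g*V=1000*9.81*0.081=794.6 N
(b) Floating fraction=rho_obj/rho=553/1000=0.553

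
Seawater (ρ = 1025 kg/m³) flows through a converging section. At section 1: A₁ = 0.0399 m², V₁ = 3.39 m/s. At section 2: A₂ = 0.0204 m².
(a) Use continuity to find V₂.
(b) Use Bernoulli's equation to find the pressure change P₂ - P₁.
(a) Continuity: A₁V₁=A₂V₂ -> V₂=A₁V₁/A₂=0.0399*3.39/0.0204=6.63 m/s
(b) Bernoulli: P₂-P₁=0.5*rho*(V₁^2-V₂^2)/1000=0.5*1025*(3.39^2-6.63^2)/1000=-16.64 kPa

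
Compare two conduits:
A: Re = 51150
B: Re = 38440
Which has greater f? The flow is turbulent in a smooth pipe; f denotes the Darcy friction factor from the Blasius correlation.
f(A) = 0.02101, f(B) = 0.02257. Answer: B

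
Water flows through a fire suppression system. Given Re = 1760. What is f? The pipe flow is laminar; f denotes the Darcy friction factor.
Formula: f = \frac{64}{Re}
f = 64/1760 = 0.03636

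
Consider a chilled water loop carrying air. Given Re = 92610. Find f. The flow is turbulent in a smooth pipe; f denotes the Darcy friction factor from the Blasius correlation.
Formula: f = \frac{0.316}{Re^{0.25}}
f = 0.316/92610^0.25 = 0.01811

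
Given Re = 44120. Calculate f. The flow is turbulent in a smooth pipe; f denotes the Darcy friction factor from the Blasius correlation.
Formula: f = \frac{0.316}{Re^{0.25}}
f = 0.316/44120^0.25 = 0.0218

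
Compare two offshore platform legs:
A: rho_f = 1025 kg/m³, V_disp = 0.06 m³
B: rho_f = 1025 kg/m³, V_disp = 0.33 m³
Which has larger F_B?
F_B(A) = 603.3 N, F_B(B) = 3318 N. Answer: B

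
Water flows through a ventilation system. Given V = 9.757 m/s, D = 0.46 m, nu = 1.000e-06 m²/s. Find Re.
Formula: Re = \frac{V D}{\nu}
Re = 9.757·0.46/1.000e-06 = 4.488e+06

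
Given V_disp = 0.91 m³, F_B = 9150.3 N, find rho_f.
Formula: F_B = \rho_f g V_{disp}
Substituting knowns: 9150.3 = rho_f·9.81·0.91
Solving for rho_f: rho_f = 9150.3/(9.81·0.91) = 1025 kg/m³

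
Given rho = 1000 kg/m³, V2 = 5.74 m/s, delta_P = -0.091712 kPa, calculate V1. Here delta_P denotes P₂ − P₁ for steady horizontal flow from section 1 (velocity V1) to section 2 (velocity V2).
Formula: \Delta P = \frac{1}{2} \rho (V_1^2 - V_2^2)
Substituting knowns: -0.091712 = 0.5·1000·(V1² − 5.74²)/1000
Solving for V1: V1 = √(5.74² + 2·(-0.091712·1000)/1000) = 5.724 m/s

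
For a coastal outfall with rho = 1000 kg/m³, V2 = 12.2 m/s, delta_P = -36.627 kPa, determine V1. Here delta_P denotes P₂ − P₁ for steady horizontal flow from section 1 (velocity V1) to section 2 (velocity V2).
Formula: \Delta P = \frac{1}{2} \rho (V_1^2 - V_2^2)
Substituting knowns: -36.627 = 0.5·1000·(V1² − 12.2²)/1000
Solving for V1: V1 = √(12.2² + 2·(-36.627·1000)/1000) = 8.694 m/s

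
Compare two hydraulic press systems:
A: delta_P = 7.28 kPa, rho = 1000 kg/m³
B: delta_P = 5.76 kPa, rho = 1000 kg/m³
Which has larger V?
V(A) = 3.816 m/s, V(B) = 3.394 m/s. Answer: A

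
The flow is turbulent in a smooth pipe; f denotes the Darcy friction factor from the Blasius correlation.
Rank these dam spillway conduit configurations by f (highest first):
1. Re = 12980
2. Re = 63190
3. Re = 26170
Case 1: f = 0.02961
Case 2: f = 0.01993
Case 3: f = 0.02484
Ranking (highest first): 1, 3, 2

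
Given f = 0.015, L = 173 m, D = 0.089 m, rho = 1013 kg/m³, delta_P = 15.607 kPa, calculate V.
Formula: \Delta P = f \frac{L}{D} \frac{\rho V^2}{2}
Substituting knowns: 15.607 = 0.015·(173/0.089)·0.5·1013·V²/1000
Solving for V: V = √((15.607·1000)/(0.015·(173/0.089)·0.5·1013)) = 1.028 m/s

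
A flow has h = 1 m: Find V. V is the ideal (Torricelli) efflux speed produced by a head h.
Formula: V = \sqrt{2 g h}
V = √(2·9.81·1) = 4.429 m/s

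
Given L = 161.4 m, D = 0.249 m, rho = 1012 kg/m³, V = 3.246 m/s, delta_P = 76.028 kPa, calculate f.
Formula: \Delta P = f \frac{L}{D} \frac{\rho V^2}{2}
Substituting knowns: 76.028 = f·(161.4/0.249)·0.5·1012·3.246²/1000
Solving for f: f = (76.028·1000)/((161.4/0.249)·0.5·1012·3.246²) = 0.022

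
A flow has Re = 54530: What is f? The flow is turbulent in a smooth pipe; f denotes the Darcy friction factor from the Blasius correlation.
Formula: f = \frac{0.316}{Re^{0.25}}
f = 0.316/54530^0.25 = 0.02068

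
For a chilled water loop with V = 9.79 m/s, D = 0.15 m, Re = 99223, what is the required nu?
Formula: Re = \frac{V D}{\nu}
Substituting knowns: 99223 = 9.79·0.15/nu
Solving for nu: nu = 9.79·0.15/99223 = 1.480e-05 m²/s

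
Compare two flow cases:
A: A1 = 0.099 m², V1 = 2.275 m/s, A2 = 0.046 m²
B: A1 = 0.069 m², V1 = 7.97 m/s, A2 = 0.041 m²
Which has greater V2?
V2(A) = 4.896 m/s, V2(B) = 13.41 m/s. Answer: B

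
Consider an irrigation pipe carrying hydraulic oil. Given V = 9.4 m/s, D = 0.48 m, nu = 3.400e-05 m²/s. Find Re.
Formula: Re = \frac{V D}{\nu}
Re = 9.4·0.48/3.400e-05 = 132706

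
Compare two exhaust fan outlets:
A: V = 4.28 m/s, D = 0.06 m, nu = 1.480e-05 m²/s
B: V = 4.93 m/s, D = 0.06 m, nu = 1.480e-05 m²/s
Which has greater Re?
Re(A) = 17351, Re(B) = 19986. Answer: B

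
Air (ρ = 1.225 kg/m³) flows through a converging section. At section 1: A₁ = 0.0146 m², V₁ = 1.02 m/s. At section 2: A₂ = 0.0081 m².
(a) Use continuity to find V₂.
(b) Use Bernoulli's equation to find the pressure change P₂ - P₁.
(a) Continuity: A₁V₁=A₂V₂ -> V₂=A₁V₁/A₂=0.0146*1.02/0.0081=1.84 m/s
(b) Bernoulli: P₂-P₁=0.5*rho*(V₁^2-V₂^2)/1000=0.5*1.225*(1.02^2-1.84^2)/1000=-0.001436 kPa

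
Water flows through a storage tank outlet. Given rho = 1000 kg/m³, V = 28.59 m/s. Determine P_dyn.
Formula: P_{dyn} = \frac{1}{2} \rho V^2
P_dyn = 0.5·1000·28.59²/1000 = 408.7 kPa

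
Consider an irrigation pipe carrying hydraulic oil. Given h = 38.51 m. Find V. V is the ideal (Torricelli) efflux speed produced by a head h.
Formula: V = \sqrt{2 g h}
V = √(2·9.81·38.51) = 27.49 m/s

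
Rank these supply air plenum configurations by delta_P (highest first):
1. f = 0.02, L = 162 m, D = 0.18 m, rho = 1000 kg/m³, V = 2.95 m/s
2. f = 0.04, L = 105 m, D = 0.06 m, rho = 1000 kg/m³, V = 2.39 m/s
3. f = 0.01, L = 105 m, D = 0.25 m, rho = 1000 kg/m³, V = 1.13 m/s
Case 1: delta_P = 78.32 kPa
Case 2: delta_P = 199.9 kPa
Case 3: delta_P = 2.681 kPa
Ranking (highest first): 2, 1, 3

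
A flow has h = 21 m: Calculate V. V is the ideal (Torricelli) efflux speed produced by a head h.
Formula: V = \sqrt{2 g h}
V = √(2·9.81·21) = 20.3 m/s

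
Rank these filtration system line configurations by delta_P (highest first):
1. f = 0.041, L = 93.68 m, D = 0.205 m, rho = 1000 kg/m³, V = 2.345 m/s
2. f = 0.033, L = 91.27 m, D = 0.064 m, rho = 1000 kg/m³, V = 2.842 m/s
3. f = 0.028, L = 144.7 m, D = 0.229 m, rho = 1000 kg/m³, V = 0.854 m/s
Case 1: delta_P = 51.51 kPa
Case 2: delta_P = 190.1 kPa
Case 3: delta_P = 6.452 kPa
Ranking (highest first): 2, 1, 3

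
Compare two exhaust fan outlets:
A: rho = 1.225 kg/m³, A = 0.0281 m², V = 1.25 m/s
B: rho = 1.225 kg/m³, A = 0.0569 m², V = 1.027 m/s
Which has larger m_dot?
m_dot(A) = 0.04303 kg/s, m_dot(B) = 0.07158 kg/s. Answer: B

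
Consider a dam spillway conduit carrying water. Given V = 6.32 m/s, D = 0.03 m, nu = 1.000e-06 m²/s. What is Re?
Formula: Re = \frac{V D}{\nu}
Re = 6.32·0.03/1.000e-06 = 189600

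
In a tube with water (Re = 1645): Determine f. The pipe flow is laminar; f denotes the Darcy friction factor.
Formula: f = \frac{64}{Re}
f = 64/1645 = 0.03891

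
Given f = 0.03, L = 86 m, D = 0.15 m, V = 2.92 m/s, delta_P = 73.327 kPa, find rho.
Formula: \Delta P = f \frac{L}{D} \frac{\rho V^2}{2}
Substituting knowns: 73.327 = 0.03·(86/0.15)·0.5·rho·2.92²/1000
Solving for rho: rho = (73.327·1000)/(0.03·(86/0.15)·0.5·2.92²) = 1000 kg/m³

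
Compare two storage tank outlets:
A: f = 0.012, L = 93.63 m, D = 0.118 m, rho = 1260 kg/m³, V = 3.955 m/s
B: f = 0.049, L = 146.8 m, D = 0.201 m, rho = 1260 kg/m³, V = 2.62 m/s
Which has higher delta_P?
delta_P(A) = 93.83 kPa, delta_P(B) = 154.8 kPa. Answer: B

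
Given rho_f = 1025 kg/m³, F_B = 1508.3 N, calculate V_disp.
Formula: F_B = \rho_f g V_{disp}
Substituting knowns: 1508.3 = 1025·9.81·V_disp
Solving for V_disp: V_disp = 1508.3/(1025·9.81) = 0.15 m³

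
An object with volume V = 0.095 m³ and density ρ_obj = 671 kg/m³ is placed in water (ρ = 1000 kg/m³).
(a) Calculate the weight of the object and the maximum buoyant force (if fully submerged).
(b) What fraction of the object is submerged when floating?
(a) W=rho_obj*g*V=671*9.81*0.095=625.3 N; F_B(max)=rho*g*V=1000*9.81*0.095=932.0 N
(b) Floating fraction=rho_obj/rho=671/1000=0.671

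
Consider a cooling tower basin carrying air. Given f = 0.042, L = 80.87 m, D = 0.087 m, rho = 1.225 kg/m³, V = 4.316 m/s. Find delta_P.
Formula: \Delta P = f \frac{L}{D} \frac{\rho V^2}{2}
delta_P = 0.042·(80.87/0.087)·0.5·1.225·4.316²/1000 = 0.4454 kPa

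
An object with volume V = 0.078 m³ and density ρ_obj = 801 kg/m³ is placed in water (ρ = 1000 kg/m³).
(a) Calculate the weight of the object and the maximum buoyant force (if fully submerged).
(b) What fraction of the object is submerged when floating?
(a) W=rho_obj*g*V=801*9.81*0.078=612.9 N; F_B(max)=rho*g*V=1000*9.81*0.078=765.2 N
(b) Floating fraction=rho_obj/rho=801/1000=0.801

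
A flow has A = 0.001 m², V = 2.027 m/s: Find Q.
Formula: Q = A V
Q = 0.001·2.027·1000 = 2.027 L/s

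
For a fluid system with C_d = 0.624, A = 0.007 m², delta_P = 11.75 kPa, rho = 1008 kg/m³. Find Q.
Formula: Q = C_d A \sqrt{\frac{2 \Delta P}{\rho}}
Q = 0.624·0.007·√(2·(11.75·1000)/1008)·1000 = 21.09 L/s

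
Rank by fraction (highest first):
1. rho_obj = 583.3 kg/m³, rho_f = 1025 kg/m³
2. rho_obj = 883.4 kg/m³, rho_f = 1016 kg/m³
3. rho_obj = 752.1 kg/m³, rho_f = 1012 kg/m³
Case 1: fraction = 0.5691
Case 2: fraction = 0.8695
Case 3: fraction = 0.7432
Ranking (highest first): 2, 3, 1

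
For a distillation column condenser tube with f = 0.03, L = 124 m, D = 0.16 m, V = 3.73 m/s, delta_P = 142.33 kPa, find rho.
Formula: \Delta P = f \frac{L}{D} \frac{\rho V^2}{2}
Substituting knowns: 142.33 = 0.03·(124/0.16)·0.5·rho·3.73²/1000
Solving for rho: rho = (142.33·1000)/(0.03·(124/0.16)·0.5·3.73²) = 880 kg/m³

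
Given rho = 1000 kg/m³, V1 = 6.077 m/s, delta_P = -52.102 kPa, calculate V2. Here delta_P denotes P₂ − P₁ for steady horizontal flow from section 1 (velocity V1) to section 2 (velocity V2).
Formula: \Delta P = \frac{1}{2} \rho (V_1^2 - V_2^2)
Substituting knowns: -52.102 = 0.5·1000·(6.077² − V2²)/1000
Solving for V2: V2 = √(6.077² − 2·(-52.102·1000)/1000) = 11.88 m/s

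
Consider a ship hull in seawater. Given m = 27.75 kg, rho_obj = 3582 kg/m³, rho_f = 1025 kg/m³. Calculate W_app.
Formula: W_{app} = mg\left(1 - \frac{\rho_f}{\rho_{obj}}\right)
W_app = 27.75·9.81·(1 − 1025/3582) = 194.3 N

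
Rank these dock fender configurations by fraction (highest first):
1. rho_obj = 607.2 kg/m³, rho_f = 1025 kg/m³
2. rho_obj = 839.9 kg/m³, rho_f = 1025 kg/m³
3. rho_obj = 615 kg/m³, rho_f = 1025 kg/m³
Case 1: fraction = 0.5924
Case 2: fraction = 0.8194
Case 3: fraction = 0.6
Ranking (highest first): 2, 3, 1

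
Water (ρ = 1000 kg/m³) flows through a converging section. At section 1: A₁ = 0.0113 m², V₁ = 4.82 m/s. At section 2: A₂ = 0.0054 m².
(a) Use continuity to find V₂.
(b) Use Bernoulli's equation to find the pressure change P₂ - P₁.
(a) Continuity: A₁V₁=A₂V₂ -> V₂=A₁V₁/A₂=0.0113*4.82/0.0054=10.09 m/s
(b) Bernoulli: P₂-P₁=0.5*rho*(V₁^2-V₂^2)/1000=0.5*1000*(4.82^2-10.09^2)/1000=-39.29 kPa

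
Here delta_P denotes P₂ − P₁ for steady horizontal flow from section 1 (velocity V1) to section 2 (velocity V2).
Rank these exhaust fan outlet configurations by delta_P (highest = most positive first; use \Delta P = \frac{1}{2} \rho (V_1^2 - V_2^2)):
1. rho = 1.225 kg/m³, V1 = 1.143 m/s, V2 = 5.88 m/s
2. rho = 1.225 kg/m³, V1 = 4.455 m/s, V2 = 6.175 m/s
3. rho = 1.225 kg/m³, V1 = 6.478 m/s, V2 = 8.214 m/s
Case 1: delta_P = -0.02038 kPa
Case 2: delta_P = -0.0112 kPa
Case 3: delta_P = -0.01562 kPa
Ranking (highest first): 2, 3, 1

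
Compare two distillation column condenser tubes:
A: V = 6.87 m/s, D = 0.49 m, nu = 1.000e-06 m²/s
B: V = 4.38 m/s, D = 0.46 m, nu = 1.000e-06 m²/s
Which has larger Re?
Re(A) = 3.366e+06, Re(B) = 2.015e+06. Answer: A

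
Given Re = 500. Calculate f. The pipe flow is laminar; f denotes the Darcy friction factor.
Formula: f = \frac{64}{Re}
f = 64/500 = 0.128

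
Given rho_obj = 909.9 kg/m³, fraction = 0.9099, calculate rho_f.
Formula: f_{sub} = \frac{\rho_{obj}}{\rho_f}
Substituting knowns: 0.9099 = 909.9/rho_f
Solving for rho_f: rho_f = 909.9/0.9099 = 1000 kg/m³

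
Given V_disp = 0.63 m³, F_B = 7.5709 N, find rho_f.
Formula: F_B = \rho_f g V_{disp}
Substituting knowns: 7.5709 = rho_f·9.81·0.63
Solving for rho_f: rho_f = 7.5709/(9.81·0.63) = 1.225 kg/m³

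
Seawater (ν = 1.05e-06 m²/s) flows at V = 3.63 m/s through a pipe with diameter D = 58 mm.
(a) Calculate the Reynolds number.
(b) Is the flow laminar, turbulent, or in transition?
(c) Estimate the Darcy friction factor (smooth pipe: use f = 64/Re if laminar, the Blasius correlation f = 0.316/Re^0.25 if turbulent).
(a) Re = V·D/ν = 3.63·0.058/1.05e-06 = 200510
(b) Flow regime: turbulent (Re > 4000)
(c) Friction factor: f = 0.316/Re^0.25 = 0.316/200510^0.25 = 0.01493 (Blasius is strictly valid for Re ≲ 1e5; used here as the smooth-pipe estimate the problem specifies)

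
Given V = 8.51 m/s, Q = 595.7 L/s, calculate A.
Formula: Q = A V
Substituting knowns: 595.7 = A·8.51·1000
Solving for A: A = (595.7/1000)/8.51 = 0.07 m²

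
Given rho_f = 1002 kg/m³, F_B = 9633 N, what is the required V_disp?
Formula: F_B = \rho_f g V_{disp}
Substituting knowns: 9633 = 1002·9.81·V_disp
Solving for V_disp: V_disp = 9633/(1002·9.81) = 0.98 m³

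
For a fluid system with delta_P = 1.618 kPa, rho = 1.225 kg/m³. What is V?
Formula: V = \sqrt{\frac{2 \Delta P}{\rho}}
V = √(2·(1.618·1000)/1.225) = 51.4 m/s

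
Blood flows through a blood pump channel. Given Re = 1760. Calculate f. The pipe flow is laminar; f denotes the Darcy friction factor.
Formula: f = \frac{64}{Re}
f = 64/1760 = 0.03636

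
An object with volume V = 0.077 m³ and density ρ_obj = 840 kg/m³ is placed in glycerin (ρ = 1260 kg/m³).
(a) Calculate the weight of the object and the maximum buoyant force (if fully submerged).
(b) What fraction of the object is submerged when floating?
(a) W=rho_obj*g*V=840*9.81*0.077=634.5 N; F_B(max)=rho*g*V=1260*9.81*0.077=951.8 N
(b) Floating fraction=rho_obj/rho=840/1260=0.667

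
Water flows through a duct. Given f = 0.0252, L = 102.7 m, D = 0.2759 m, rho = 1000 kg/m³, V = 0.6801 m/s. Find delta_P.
Formula: \Delta P = f \frac{L}{D} \frac{\rho V^2}{2}
delta_P = 0.0252·(102.7/0.2759)·0.5·1000·0.6801²/1000 = 2.169 kPa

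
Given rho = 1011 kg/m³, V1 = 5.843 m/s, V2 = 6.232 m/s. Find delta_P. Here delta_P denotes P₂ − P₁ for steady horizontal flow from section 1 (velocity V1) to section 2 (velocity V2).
Formula: \Delta P = \frac{1}{2} \rho (V_1^2 - V_2^2)
delta_P = 0.5·1011·(5.843² − 6.232²)/1000 = -2.374 kPa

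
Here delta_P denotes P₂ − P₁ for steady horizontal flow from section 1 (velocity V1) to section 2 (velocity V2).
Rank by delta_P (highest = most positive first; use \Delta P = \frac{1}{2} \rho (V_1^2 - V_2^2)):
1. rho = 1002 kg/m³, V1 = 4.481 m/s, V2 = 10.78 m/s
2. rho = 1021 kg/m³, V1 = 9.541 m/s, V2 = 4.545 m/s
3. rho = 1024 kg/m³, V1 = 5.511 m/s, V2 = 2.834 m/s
Case 1: delta_P = -48.16 kPa
Case 2: delta_P = 35.93 kPa
Case 3: delta_P = 11.44 kPa
Ranking (highest first): 2, 3, 1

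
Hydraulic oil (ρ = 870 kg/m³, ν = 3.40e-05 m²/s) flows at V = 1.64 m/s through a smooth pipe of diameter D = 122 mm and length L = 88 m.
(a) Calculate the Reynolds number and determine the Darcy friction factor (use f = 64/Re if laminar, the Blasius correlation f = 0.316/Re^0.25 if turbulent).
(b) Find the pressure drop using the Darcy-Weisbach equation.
(a) Re = V·D/ν = 1.64·0.122/3.40e-05 = 5884.7 → turbulent (Re > 4000); f = 0.316/Re^0.25 = 0.316/5884.7^0.25 = 0.036079
(b) Darcy-Weisbach: ΔP = f·(L/D)·½ρV²/1000 = 0.036079·(88/0.122)·½·870·1.64²/1000 = 30.45 kPa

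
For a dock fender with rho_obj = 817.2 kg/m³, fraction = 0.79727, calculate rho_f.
Formula: f_{sub} = \frac{\rho_{obj}}{\rho_f}
Substituting knowns: 0.79727 = 817.2/rho_f
Solving for rho_f: rho_f = 817.2/0.79727 = 1025 kg/m³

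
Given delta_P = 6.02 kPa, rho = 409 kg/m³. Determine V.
Formula: V = \sqrt{\frac{2 \Delta P}{\rho}}
V = √(2·(6.02·1000)/409) = 5.426 m/s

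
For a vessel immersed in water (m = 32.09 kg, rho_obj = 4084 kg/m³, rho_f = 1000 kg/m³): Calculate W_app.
Formula: W_{app} = mg\left(1 - \frac{\rho_f}{\rho_{obj}}\right)
W_app = 32.09·9.81·(1 − 1000/4084) = 237.7 N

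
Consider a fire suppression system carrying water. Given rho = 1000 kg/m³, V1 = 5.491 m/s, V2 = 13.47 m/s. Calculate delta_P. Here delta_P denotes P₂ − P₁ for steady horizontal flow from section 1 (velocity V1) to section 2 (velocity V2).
Formula: \Delta P = \frac{1}{2} \rho (V_1^2 - V_2^2)
delta_P = 0.5·1000·(5.491² − 13.47²)/1000 = -75.64 kPa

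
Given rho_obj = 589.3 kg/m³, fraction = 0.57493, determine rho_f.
Formula: f_{sub} = \frac{\rho_{obj}}{\rho_f}
Substituting knowns: 0.57493 = 589.3/rho_f
Solving for rho_f: rho_f = 589.3/0.57493 = 1025 kg/m³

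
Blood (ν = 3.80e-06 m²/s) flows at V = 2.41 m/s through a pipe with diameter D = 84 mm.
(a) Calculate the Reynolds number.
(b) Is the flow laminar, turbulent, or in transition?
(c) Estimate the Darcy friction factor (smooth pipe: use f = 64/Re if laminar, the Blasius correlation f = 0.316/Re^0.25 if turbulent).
(a) Re = V·D/ν = 2.41·0.084/3.80e-06 = 53274
(b) Flow regime: turbulent (Re > 4000)
(c) Friction factor: f = 0.316/Re^0.25 = 0.316/53274^0.25 = 0.0208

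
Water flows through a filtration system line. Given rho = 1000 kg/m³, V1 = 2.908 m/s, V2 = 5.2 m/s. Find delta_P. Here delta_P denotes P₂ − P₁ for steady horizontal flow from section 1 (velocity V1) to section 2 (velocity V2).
Formula: \Delta P = \frac{1}{2} \rho (V_1^2 - V_2^2)
delta_P = 0.5·1000·(2.908² − 5.2²)/1000 = -9.292 kPa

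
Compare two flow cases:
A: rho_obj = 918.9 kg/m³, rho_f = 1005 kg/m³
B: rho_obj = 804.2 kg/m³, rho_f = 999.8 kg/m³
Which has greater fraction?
fraction(A) = 0.9143, fraction(B) = 0.8044. Answer: A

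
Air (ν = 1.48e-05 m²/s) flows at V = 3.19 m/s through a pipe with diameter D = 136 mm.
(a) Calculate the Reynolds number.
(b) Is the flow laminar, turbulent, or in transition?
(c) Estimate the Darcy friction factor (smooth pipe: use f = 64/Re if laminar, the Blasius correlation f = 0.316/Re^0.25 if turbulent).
(a) Re = V·D/ν = 3.19·0.136/1.48e-05 = 29314
(b) Flow regime: turbulent (Re > 4000)
(c) Friction factor: f = 0.316/Re^0.25 = 0.316/29314^0.25 = 0.02415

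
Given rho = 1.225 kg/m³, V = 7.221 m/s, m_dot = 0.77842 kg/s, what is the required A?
Formula: \dot{m} = \rho A V
Substituting knowns: 0.77842 = 1.225·A·7.221
Solving for A: A = 0.77842/(1.225·7.221) = 0.088 m²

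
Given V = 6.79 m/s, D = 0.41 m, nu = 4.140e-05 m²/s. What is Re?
Formula: Re = \frac{V D}{\nu}
Re = 6.79·0.41/4.140e-05 = 67244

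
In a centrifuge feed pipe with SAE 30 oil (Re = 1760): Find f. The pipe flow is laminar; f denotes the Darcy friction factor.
Formula: f = \frac{64}{Re}
f = 64/1760 = 0.03636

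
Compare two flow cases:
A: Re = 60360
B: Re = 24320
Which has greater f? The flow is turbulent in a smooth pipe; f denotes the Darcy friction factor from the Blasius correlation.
f(A) = 0.02016, f(B) = 0.0253. Answer: B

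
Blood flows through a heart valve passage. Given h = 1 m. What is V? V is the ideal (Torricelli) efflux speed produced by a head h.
Formula: V = \sqrt{2 g h}
V = √(2·9.81·1) = 4.429 m/s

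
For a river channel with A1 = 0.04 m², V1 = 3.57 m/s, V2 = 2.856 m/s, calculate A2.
Formula: V_2 = \frac{A_1 V_1}{A_2}
Substituting knowns: 2.856 = 0.04·3.57/A2
Solving for A2: A2 = 0.04·3.57/2.856 = 0.05 m²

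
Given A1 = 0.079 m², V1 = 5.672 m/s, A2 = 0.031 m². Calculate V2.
Formula: V_2 = \frac{A_1 V_1}{A_2}
V2 = 0.079·5.672/0.031 = 14.45 m/s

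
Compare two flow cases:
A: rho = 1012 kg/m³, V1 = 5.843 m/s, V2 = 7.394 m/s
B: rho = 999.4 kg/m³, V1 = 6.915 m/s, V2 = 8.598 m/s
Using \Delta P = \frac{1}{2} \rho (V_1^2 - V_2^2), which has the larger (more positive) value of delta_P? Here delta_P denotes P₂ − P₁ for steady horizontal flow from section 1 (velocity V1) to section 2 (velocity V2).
delta_P(A) = -10.39 kPa, delta_P(B) = -13.05 kPa. Answer: A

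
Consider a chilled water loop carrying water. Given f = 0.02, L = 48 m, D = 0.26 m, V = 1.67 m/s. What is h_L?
Formula: h_L = f \frac{L}{D} \frac{V^2}{2g}
h_L = 0.02·(48/0.26)·1.67²/(2·9.81) = 0.5248 m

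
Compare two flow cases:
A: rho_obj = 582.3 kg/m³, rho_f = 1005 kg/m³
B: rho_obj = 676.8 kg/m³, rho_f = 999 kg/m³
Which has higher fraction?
fraction(A) = 0.5794, fraction(B) = 0.6775. Answer: B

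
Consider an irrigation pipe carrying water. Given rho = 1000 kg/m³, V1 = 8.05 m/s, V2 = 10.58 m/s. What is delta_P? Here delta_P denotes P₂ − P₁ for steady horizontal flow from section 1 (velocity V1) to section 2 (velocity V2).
Formula: \Delta P = \frac{1}{2} \rho (V_1^2 - V_2^2)
delta_P = 0.5·1000·(8.05² − 10.58²)/1000 = -23.57 kPa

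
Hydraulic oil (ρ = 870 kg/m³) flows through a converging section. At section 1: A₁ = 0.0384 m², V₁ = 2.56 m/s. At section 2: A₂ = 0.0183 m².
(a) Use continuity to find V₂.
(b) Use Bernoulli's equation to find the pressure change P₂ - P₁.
(a) Continuity: A₁V₁=A₂V₂ -> V₂=A₁V₁/A₂=0.0384*2.56/0.0183=5.37 m/s
(b) Bernoulli: P₂-P₁=0.5*rho*(V₁^2-V₂^2)/1000=0.5*870*(2.56^2-5.37^2)/1000=-9.693 kPa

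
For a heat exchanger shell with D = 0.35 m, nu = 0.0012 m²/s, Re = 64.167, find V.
Formula: Re = \frac{V D}{\nu}
Substituting knowns: 64.167 = V·0.35/0.0012
Solving for V: V = 64.167·0.0012/0.35 = 0.22 m/s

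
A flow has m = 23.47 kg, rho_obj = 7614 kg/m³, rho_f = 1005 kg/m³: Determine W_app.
Formula: W_{app} = mg\left(1 - \frac{\rho_f}{\rho_{obj}}\right)
W_app = 23.47·9.81·(1 − 1005/7614) = 199.9 N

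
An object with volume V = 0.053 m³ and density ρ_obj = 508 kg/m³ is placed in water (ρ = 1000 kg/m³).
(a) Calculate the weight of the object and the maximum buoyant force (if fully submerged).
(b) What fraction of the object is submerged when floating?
(a) W=rho_obj*g*V=508*9.81*0.053=264.1 N; F_B(max)=rho*g*V=1000*9.81*0.053=519.9 N
(b) Floating fraction=rho_obj/rho=508/1000=0.508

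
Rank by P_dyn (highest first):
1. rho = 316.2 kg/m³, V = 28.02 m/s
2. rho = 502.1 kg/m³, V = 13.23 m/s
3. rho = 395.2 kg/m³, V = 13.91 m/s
Case 1: P_dyn = 124.1 kPa
Case 2: P_dyn = 43.94 kPa
Case 3: P_dyn = 38.23 kPa
Ranking (highest first): 1, 2, 3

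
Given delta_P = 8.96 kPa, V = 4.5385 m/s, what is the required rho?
Formula: V = \sqrt{\frac{2 \Delta P}{\rho}}
Substituting knowns: 4.5385 = √(2·(8.96·1000)/rho)
Solving for rho: rho = 2·(8.96·1000)/4.5385² = 870 kg/m³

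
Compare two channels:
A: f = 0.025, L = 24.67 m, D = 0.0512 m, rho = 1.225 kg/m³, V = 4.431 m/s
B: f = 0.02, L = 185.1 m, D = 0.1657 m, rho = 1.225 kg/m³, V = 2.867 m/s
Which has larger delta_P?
delta_P(A) = 0.1449 kPa, delta_P(B) = 0.1125 kPa. Answer: A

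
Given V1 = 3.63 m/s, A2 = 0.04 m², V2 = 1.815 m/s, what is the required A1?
Formula: V_2 = \frac{A_1 V_1}{A_2}
Substituting knowns: 1.815 = A1·3.63/0.04
Solving for A1: A1 = 1.815·0.04/3.63 = 0.02 m²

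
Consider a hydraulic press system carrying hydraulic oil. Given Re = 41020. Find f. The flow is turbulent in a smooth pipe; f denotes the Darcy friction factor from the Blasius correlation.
Formula: f = \frac{0.316}{Re^{0.25}}
f = 0.316/41020^0.25 = 0.0222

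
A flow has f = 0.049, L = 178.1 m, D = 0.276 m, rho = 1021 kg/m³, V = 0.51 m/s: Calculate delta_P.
Formula: \Delta P = f \frac{L}{D} \frac{\rho V^2}{2}
delta_P = 0.049·(178.1/0.276)·0.5·1021·0.51²/1000 = 4.198 kPa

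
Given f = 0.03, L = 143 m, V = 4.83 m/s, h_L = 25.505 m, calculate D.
Formula: h_L = f \frac{L}{D} \frac{V^2}{2g}
Substituting knowns: 25.505 = 0.03·(143/D)·4.83²/(2·9.81)
Solving for D: D = 0.03·143·4.83²/(2·9.81·25.505) = 0.2 m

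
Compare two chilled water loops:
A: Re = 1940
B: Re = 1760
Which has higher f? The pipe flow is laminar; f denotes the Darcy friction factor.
f(A) = 0.03299, f(B) = 0.03636. Answer: B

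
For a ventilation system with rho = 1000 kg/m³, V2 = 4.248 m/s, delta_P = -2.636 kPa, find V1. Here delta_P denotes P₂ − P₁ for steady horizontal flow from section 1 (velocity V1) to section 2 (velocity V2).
Formula: \Delta P = \frac{1}{2} \rho (V_1^2 - V_2^2)
Substituting knowns: -2.636 = 0.5·1000·(V1² − 4.248²)/1000
Solving for V1: V1 = √(4.248² + 2·(-2.636·1000)/1000) = 3.574 m/s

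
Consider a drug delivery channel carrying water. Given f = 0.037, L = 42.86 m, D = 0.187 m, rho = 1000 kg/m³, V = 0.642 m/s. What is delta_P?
Formula: \Delta P = f \frac{L}{D} \frac{\rho V^2}{2}
delta_P = 0.037·(42.86/0.187)·0.5·1000·0.642²/1000 = 1.748 kPa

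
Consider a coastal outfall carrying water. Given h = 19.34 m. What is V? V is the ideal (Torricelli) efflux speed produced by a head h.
Formula: V = \sqrt{2 g h}
V = √(2·9.81·19.34) = 19.48 m/s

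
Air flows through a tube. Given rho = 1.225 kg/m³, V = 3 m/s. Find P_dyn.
Formula: P_{dyn} = \frac{1}{2} \rho V^2
P_dyn = 0.5·1.225·3²/1000 = 0.005513 kPa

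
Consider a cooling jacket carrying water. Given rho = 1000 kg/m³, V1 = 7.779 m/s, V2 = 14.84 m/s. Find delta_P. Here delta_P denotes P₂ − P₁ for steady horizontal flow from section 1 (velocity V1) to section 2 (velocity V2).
Formula: \Delta P = \frac{1}{2} \rho (V_1^2 - V_2^2)
delta_P = 0.5·1000·(7.779² − 14.84²)/1000 = -79.86 kPa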